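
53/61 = 0.87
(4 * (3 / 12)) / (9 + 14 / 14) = 1 / 10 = 0.10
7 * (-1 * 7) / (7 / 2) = -14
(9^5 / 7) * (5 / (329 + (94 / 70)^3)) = 602791875 / 4736566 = 127.26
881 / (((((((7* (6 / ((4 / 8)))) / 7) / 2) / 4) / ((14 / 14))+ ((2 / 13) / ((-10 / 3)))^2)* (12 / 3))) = 3722225 / 25386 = 146.63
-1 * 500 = -500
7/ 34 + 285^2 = 2761657/ 34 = 81225.21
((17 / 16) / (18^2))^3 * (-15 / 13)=-24565 / 603694301184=-0.00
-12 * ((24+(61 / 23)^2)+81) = -711192 / 529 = -1344.41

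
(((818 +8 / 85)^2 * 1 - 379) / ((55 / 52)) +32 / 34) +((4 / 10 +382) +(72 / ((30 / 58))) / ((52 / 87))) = 3270152919394 / 5165875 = 633029.82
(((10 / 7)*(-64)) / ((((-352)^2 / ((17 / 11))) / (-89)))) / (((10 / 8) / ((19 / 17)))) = 1691 / 18634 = 0.09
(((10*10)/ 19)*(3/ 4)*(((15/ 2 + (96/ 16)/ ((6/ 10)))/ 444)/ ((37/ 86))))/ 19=37625/ 1976836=0.02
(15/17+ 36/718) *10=56910/6103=9.32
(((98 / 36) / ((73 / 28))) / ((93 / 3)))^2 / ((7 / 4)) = 268912 / 414814689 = 0.00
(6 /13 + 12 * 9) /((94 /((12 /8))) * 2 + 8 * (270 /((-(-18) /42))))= 0.02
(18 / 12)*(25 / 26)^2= 1875 / 1352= 1.39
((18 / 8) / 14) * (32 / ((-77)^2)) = 36 / 41503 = 0.00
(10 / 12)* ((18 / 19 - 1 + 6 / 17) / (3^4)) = 485 / 156978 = 0.00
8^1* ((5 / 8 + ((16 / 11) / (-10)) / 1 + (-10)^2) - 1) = 43771 / 55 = 795.84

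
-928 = -928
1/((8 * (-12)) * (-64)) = 1/6144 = 0.00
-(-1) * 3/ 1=3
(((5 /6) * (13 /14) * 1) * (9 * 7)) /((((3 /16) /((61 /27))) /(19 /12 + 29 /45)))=317993 /243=1308.61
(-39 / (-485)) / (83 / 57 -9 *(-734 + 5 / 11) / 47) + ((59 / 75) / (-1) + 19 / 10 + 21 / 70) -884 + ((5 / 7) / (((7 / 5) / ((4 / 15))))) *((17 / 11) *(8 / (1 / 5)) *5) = -1060349774137237 / 1261520822100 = -840.53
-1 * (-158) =158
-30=-30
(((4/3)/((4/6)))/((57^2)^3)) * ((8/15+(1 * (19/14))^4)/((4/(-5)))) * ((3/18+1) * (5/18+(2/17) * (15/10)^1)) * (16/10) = -314437877/1295887143729795120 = -0.00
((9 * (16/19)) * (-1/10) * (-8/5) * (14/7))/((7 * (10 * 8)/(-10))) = -144/3325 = -0.04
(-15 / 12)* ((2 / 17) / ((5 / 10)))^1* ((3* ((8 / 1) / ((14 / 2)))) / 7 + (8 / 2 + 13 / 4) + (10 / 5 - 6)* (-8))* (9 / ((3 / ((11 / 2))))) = -192.85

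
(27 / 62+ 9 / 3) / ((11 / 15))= 3195 / 682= 4.68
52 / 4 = 13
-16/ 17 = -0.94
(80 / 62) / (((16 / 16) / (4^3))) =2560 / 31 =82.58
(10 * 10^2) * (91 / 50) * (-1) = -1820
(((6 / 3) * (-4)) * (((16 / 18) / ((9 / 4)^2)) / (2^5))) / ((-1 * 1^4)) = 32 / 729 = 0.04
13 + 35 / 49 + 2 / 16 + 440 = 25415 / 56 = 453.84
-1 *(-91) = 91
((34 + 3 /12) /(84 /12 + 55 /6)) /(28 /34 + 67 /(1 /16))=6987 /3538172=0.00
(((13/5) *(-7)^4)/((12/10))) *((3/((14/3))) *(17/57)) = 997.41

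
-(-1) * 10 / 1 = 10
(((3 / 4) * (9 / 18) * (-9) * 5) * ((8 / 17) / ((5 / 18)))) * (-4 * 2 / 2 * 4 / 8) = 972 / 17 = 57.18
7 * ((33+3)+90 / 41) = 267.37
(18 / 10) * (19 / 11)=171 / 55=3.11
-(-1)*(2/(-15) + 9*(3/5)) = 79/15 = 5.27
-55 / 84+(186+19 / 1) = 17165 / 84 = 204.35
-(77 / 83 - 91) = 7476 / 83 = 90.07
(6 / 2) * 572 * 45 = 77220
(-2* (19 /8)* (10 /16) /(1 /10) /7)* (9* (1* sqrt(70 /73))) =-4275* sqrt(5110) /8176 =-37.38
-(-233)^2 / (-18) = 54289 / 18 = 3016.06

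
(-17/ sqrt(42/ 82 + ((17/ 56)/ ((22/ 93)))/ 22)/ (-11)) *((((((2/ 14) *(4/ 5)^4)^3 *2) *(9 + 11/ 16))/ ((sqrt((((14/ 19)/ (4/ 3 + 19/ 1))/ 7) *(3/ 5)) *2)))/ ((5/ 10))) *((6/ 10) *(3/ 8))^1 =552599552 *sqrt(4686466337)/ 1179816162109375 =0.03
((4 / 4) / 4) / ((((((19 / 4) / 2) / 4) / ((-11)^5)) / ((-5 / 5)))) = 67810.95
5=5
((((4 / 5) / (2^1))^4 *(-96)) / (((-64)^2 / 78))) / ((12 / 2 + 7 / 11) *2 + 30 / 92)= -29601 / 8601250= -0.00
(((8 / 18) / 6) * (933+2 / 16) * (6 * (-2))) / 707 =-7465 / 6363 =-1.17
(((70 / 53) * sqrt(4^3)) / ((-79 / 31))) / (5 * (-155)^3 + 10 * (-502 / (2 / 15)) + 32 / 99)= 1718640 / 7733579269841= 0.00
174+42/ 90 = 2617/ 15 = 174.47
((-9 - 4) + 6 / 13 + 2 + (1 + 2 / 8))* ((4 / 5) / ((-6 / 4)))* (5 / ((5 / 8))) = 2576 / 65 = 39.63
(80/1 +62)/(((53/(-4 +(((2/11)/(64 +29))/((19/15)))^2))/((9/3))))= -71529516864/2224804373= -32.15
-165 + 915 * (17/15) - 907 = -35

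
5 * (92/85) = 92/17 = 5.41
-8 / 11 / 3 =-8 / 33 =-0.24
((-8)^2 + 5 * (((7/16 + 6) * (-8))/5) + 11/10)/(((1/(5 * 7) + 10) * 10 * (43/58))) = 13804/75465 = 0.18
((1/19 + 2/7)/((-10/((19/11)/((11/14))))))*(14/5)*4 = -504/605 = -0.83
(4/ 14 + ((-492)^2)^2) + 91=410164861311/ 7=58594980187.29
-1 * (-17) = 17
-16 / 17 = -0.94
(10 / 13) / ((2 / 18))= 90 / 13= 6.92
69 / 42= 23 / 14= 1.64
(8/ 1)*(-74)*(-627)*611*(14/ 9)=352789770.67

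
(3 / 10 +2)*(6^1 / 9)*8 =184 / 15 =12.27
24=24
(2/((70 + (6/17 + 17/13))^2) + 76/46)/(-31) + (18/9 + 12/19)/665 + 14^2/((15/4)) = 117984552567731302/2259490967531595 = 52.22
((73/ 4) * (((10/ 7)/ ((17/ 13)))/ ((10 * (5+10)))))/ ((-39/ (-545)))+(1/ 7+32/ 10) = 111389/ 21420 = 5.20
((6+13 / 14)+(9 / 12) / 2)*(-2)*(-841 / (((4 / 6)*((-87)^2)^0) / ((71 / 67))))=73265397 / 3752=19527.02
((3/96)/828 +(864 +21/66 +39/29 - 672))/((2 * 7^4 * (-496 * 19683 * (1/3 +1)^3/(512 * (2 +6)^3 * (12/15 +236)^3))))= -543379014589579264/89574093014175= -6066.25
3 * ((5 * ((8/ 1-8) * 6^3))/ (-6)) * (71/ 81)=0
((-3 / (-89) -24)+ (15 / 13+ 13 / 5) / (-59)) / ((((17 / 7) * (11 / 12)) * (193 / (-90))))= 12401077752 / 2463679933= 5.03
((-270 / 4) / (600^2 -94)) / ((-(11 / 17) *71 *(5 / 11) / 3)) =1377 / 51106652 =0.00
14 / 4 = 7 / 2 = 3.50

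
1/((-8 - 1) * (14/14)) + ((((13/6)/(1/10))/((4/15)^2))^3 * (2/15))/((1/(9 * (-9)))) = -5630670705173/18432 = -305483436.70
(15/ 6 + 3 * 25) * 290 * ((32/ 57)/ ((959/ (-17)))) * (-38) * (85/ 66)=1039244000/ 94941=10946.21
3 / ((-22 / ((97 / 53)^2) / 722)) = -10189947 / 30899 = -329.78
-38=-38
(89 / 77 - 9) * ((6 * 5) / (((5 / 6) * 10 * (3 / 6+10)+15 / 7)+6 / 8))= -72480 / 27841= -2.60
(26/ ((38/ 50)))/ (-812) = -325/ 7714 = -0.04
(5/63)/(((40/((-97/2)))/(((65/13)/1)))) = -485/1008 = -0.48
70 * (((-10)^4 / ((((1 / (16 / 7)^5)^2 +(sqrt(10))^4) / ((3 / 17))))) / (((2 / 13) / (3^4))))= 1215675031250534400000 / 1869174569298433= 650380.68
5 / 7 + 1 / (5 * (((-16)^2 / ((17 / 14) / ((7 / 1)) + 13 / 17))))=1524763 / 2132480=0.72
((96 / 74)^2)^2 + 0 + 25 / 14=121171849 / 26238254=4.62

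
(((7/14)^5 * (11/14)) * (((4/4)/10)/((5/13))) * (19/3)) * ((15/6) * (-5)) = -2717/5376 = -0.51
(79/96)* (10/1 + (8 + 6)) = 79/4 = 19.75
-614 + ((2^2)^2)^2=-358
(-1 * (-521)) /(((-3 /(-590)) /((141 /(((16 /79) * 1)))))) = 570669535 /8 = 71333691.88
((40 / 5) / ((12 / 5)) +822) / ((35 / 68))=168368 / 105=1603.50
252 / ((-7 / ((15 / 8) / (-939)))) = 45 / 626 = 0.07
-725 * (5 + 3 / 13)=-3792.31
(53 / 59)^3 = 148877 / 205379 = 0.72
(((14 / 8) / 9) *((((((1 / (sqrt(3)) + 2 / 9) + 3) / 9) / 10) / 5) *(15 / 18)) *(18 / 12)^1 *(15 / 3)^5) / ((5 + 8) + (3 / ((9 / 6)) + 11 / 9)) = 4375 *sqrt(3) / 126144 + 126875 / 378432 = 0.40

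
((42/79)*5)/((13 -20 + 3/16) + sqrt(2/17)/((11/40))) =-0.48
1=1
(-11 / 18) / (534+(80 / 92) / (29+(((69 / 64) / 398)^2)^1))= -4760413970741 / 4159969856817012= -0.00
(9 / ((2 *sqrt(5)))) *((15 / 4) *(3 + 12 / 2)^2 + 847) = 41427 *sqrt(5) / 40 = 2315.84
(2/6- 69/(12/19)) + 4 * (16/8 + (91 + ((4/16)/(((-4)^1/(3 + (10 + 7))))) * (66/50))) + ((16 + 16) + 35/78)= 225367/780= 288.93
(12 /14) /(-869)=-6 /6083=-0.00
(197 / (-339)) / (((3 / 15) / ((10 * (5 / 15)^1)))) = -9850 / 1017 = -9.69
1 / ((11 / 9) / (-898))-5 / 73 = -590041 / 803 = -734.80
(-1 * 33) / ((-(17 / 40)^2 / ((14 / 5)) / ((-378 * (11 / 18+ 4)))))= -257685120 / 289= -891644.01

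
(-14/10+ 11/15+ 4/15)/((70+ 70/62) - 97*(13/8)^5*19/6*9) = 4063232/317473710135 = 0.00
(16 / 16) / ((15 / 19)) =19 / 15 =1.27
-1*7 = -7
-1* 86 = -86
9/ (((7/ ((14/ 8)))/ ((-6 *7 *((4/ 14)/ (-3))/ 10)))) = 9/ 10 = 0.90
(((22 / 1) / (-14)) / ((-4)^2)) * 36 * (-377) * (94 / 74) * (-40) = -17541810 / 259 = -67729.00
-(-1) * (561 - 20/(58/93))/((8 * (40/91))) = 1395849/9280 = 150.41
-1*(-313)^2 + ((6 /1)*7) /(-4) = -195959 /2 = -97979.50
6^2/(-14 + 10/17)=-51/19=-2.68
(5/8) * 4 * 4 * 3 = 30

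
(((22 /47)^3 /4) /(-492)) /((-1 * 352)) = 121 /817294656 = 0.00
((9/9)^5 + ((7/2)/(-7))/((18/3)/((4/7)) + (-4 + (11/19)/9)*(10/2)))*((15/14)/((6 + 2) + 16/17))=422025/3339896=0.13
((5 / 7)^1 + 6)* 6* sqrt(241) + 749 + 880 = 282* sqrt(241) / 7 + 1629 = 2254.40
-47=-47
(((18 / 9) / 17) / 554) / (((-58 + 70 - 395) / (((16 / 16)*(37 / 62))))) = -37 / 111819914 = -0.00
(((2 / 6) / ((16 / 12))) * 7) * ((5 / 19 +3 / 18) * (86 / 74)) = 14749 / 16872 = 0.87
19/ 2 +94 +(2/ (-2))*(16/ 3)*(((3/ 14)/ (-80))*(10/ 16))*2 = 5797/ 56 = 103.52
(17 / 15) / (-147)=-17 / 2205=-0.01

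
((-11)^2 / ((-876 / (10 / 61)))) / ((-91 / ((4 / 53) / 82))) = 605 / 2641648737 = 0.00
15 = 15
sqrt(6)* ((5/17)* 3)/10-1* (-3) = 3* sqrt(6)/34 + 3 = 3.22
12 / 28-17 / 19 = -62 / 133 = -0.47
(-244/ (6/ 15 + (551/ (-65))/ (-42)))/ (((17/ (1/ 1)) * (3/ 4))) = -888160/ 27931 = -31.80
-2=-2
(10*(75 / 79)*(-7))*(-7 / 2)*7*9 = 1157625 / 79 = 14653.48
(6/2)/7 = 3/7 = 0.43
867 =867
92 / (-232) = -23 / 58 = -0.40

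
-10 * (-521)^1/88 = 2605/44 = 59.20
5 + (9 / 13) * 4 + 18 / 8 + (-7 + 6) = 469 / 52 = 9.02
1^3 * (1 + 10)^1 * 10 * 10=1100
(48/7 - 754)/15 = -1046/21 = -49.81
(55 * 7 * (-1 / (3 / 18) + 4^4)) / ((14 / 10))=68750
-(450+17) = -467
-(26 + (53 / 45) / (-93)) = -108757 / 4185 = -25.99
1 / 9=0.11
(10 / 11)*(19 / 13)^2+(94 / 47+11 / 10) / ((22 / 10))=3.35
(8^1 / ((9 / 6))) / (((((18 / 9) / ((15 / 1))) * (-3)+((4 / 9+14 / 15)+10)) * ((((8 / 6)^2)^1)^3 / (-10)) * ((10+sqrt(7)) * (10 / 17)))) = -309825 / 1960192+61965 * sqrt(7) / 3920384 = -0.12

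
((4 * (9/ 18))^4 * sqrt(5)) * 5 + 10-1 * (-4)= 14 + 80 * sqrt(5)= 192.89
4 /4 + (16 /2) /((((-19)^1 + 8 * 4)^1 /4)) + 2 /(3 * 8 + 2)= 46 /13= 3.54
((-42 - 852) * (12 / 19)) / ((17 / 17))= -10728 / 19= -564.63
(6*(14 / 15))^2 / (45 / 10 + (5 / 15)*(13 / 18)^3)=13716864 / 2023225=6.78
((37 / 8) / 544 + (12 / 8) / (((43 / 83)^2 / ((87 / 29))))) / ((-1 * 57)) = -134982589 / 458670336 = -0.29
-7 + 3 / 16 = -109 / 16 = -6.81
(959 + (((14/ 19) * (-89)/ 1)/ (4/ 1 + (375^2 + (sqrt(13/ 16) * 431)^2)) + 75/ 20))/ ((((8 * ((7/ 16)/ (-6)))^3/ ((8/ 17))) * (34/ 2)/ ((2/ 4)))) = -589818514732992/ 8786040658241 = -67.13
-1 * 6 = -6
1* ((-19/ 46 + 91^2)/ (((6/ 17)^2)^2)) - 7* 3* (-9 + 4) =3535554803/ 6624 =533749.22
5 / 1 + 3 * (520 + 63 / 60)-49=1519.15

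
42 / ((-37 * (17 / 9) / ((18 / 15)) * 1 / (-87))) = 197316 / 3145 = 62.74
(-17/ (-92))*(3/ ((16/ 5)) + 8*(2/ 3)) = 5117/ 4416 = 1.16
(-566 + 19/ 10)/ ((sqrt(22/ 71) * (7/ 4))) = -5641 * sqrt(1562)/ 385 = -579.08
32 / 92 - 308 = -7076 / 23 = -307.65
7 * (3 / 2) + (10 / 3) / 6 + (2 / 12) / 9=299 / 27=11.07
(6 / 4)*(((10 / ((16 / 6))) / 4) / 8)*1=45 / 256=0.18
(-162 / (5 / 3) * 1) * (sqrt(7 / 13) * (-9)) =4374 * sqrt(91) / 65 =641.93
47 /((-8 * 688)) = -47 /5504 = -0.01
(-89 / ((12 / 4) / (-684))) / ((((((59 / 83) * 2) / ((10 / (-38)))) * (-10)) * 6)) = 7387 / 118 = 62.60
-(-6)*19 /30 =3.80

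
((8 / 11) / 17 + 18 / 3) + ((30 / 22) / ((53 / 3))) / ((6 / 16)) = 5630 / 901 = 6.25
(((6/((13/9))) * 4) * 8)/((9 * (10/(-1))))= -96/65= -1.48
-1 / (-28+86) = -1 / 58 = -0.02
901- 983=-82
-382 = -382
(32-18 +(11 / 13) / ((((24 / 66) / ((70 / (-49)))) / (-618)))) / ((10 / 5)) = 188219 / 182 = 1034.17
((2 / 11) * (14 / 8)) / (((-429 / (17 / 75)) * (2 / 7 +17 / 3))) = -833 / 29493750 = -0.00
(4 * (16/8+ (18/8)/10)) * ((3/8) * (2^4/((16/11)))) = 2937/80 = 36.71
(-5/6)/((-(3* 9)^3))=5/118098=0.00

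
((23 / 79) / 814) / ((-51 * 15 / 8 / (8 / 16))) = -46 / 24597045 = -0.00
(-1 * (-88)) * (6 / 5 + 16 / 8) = 1408 / 5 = 281.60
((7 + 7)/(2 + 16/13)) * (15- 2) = 169/3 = 56.33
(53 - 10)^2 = 1849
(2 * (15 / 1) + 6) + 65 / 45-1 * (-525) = 5062 / 9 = 562.44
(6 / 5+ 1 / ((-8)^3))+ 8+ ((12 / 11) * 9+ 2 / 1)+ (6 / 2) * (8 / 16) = 634057 / 28160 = 22.52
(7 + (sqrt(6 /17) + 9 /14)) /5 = 1.65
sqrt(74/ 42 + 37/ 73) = sqrt(5331774)/ 1533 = 1.51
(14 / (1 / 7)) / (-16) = -49 / 8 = -6.12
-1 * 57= -57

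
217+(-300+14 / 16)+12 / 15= -3253 / 40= -81.32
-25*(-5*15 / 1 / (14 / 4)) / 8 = 1875 / 28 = 66.96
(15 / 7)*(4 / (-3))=-20 / 7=-2.86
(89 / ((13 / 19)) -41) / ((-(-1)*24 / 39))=579 / 4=144.75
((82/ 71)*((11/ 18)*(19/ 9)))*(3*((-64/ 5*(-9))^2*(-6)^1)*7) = -4422426624/ 1775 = -2491507.96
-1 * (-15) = 15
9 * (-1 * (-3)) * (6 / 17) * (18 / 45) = 324 / 85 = 3.81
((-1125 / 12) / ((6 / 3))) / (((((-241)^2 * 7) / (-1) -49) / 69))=25875 / 3252928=0.01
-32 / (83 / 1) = -32 / 83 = -0.39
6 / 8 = 3 / 4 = 0.75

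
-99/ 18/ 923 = -11/ 1846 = -0.01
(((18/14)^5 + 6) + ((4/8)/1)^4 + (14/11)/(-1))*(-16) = -24560925/184877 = -132.85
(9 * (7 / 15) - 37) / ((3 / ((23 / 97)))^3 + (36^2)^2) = -1995388 / 102302650215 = -0.00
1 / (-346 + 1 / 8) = -8 / 2767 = -0.00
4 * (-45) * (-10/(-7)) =-1800/7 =-257.14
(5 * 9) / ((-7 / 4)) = -180 / 7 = -25.71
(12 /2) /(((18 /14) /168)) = 784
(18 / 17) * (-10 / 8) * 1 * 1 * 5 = -225 / 34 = -6.62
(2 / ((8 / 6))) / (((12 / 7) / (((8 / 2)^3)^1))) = 56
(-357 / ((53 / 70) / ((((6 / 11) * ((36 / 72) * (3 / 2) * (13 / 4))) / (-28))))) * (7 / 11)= 1461915 / 102608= 14.25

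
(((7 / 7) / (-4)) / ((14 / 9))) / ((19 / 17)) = -153 / 1064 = -0.14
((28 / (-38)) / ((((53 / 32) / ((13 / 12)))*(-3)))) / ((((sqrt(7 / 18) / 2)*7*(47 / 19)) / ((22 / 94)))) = 0.01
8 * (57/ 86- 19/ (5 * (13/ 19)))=-109364/ 2795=-39.13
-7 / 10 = -0.70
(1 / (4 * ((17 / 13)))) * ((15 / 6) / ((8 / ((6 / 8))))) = 195 / 4352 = 0.04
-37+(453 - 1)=415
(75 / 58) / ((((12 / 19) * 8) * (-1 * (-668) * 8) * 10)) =95 / 19836928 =0.00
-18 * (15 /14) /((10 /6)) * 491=-39771 /7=-5681.57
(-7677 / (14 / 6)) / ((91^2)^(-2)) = -225621418113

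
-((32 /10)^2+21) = -781 /25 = -31.24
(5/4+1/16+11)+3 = 245/16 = 15.31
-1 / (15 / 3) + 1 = 4 / 5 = 0.80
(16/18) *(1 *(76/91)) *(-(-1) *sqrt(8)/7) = 1216 *sqrt(2)/5733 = 0.30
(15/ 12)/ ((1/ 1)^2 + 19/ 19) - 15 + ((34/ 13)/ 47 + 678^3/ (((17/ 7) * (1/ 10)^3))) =10663955369242119/ 83096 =128332956691.56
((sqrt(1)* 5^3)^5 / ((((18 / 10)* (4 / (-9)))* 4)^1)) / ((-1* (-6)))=-152587890625 / 96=-1589457194.01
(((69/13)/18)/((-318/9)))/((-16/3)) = 69/44096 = 0.00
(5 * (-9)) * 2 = -90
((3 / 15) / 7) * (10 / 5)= 2 / 35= 0.06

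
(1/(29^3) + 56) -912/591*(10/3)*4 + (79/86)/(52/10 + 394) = 87654739639025/2474232246744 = 35.43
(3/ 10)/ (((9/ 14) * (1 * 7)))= 1/ 15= 0.07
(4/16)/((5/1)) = 1/20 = 0.05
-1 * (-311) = 311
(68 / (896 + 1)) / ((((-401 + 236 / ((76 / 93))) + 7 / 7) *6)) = -646 / 5686083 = -0.00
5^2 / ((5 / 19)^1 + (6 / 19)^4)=3258025 / 35591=91.54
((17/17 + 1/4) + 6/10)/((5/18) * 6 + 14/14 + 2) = 111/280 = 0.40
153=153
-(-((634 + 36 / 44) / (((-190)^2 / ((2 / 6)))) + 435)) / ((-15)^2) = 1.93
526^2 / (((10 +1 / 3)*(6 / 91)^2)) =572788489 / 93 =6159016.01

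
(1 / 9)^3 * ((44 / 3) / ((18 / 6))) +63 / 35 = 59269 / 32805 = 1.81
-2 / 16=-1 / 8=-0.12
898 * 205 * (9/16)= 103550.62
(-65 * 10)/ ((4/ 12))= -1950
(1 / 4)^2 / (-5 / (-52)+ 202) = 0.00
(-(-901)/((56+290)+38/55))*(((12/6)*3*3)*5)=743325/3178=233.90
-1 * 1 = -1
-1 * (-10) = 10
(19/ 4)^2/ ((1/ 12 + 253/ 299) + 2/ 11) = 20.30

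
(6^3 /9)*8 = 192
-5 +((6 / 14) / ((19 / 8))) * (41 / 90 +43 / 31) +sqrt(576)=1195619 / 61845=19.33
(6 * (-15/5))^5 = -1889568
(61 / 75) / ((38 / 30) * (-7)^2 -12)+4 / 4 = 3816 / 3755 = 1.02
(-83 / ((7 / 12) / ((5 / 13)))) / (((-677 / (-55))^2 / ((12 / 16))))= -11298375 / 41707939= -0.27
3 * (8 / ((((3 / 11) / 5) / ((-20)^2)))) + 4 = 176004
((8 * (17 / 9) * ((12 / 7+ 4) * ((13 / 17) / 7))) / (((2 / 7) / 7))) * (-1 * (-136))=282880 / 9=31431.11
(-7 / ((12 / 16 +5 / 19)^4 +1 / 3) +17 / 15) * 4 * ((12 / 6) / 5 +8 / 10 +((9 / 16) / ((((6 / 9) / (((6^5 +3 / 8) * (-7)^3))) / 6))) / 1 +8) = 70425010712906329189 / 333171117600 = 211377898.60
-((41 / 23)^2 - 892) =470187 / 529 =888.82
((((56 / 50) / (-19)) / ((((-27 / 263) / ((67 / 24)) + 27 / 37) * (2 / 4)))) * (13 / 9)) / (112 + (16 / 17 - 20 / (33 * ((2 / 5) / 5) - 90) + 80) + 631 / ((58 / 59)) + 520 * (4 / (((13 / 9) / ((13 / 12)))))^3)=-734266929032 / 44444950350752025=-0.00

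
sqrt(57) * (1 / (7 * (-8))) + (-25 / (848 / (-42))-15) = -5835 / 424-sqrt(57) / 56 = -13.90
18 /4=4.50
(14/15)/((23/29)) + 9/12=1.93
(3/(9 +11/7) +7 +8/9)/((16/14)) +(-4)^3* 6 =-2007851/5328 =-376.85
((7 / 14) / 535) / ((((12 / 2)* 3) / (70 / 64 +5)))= 13 / 41088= 0.00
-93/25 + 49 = 1132/25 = 45.28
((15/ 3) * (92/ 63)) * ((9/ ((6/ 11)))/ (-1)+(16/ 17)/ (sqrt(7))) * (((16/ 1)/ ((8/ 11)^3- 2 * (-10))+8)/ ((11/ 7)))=-13705240/ 20349+438567680 * sqrt(7)/ 79910523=-658.99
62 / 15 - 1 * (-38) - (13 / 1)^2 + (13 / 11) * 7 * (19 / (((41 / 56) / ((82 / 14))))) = 1130.59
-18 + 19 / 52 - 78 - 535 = -32793 / 52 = -630.63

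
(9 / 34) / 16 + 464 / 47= 9.89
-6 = -6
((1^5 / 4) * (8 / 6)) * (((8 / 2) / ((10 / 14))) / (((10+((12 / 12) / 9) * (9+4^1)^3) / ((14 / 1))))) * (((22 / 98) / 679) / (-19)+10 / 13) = 151712328 / 1917798155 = 0.08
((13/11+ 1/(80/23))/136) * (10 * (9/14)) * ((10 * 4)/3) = 19395/20944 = 0.93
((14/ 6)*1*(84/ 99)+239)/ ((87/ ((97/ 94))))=2314129/ 809622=2.86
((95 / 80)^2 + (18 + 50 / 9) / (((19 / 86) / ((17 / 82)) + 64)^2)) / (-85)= -7379015250473 / 443036879688960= -0.02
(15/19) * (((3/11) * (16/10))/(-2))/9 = -4/209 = -0.02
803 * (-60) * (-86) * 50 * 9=1864566000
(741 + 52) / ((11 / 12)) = 9516 / 11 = 865.09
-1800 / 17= -105.88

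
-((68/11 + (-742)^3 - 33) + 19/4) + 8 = 17974814795/44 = 408518518.07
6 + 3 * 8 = 30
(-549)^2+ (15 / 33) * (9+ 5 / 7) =23208217 / 77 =301405.42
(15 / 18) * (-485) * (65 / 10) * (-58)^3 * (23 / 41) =35367708350 / 123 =287542344.31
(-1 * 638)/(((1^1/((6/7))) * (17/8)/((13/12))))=-278.79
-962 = -962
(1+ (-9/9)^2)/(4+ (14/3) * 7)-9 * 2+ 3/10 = -1941/110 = -17.65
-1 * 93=-93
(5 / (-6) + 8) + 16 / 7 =397 / 42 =9.45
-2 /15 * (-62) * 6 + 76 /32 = 2079 /40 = 51.98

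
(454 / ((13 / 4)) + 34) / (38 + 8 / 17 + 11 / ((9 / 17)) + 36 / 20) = 863685 / 303563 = 2.85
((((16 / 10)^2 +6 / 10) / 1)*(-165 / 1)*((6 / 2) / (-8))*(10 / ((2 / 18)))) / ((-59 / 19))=-1337391 / 236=-5666.91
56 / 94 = 28 / 47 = 0.60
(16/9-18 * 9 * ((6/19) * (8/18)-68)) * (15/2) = 82462.81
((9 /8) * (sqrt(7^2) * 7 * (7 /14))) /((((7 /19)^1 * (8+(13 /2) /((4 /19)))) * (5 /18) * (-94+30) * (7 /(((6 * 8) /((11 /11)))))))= -4617 /6220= -0.74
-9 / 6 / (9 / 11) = -11 / 6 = -1.83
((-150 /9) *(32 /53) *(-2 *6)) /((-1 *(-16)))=400 /53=7.55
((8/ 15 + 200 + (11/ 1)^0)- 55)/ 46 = 3.19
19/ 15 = 1.27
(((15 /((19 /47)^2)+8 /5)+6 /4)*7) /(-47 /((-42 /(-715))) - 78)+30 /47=-369509619 /3128799635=-0.12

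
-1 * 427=-427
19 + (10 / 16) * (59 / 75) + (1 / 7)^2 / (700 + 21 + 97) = 46875959 / 2404920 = 19.49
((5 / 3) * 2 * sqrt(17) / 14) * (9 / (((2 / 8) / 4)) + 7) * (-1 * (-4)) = 3020 * sqrt(17) / 21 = 592.94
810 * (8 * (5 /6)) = 5400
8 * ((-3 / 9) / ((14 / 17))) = -68 / 21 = -3.24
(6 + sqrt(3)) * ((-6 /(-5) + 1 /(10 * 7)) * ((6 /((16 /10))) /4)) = 255 * sqrt(3) /224 + 765 /112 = 8.80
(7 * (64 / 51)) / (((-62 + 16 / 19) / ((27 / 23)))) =-5472 / 32453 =-0.17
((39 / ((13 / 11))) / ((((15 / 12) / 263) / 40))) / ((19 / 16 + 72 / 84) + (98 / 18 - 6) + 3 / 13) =161483.24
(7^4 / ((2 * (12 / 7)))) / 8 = 16807 / 192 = 87.54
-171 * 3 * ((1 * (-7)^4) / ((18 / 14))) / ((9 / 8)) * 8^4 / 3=-10463903744 / 9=-1162655971.56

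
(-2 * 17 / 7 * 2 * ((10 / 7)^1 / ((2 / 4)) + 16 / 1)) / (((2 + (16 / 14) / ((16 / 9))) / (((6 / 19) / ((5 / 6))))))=-646272 / 24605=-26.27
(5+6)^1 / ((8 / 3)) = 33 / 8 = 4.12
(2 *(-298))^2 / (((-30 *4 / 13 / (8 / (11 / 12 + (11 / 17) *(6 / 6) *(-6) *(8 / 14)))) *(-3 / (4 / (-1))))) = 315305.95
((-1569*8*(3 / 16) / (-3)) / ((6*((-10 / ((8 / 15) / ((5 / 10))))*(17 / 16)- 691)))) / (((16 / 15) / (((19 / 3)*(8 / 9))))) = -794960 / 807507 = -0.98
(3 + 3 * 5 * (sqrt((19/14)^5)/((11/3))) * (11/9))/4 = 3/4 + 1805 * sqrt(266)/10976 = 3.43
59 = 59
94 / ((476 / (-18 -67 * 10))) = -16168 / 119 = -135.87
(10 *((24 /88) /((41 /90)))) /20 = 135 /451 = 0.30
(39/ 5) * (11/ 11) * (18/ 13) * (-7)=-378/ 5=-75.60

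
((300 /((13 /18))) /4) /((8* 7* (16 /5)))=3375 /5824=0.58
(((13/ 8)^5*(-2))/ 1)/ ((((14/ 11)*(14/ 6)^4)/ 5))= -1654110315/ 550731776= -3.00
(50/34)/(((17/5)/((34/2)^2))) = 125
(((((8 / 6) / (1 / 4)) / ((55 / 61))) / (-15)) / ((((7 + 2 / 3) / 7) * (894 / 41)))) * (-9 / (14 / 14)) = 140056 / 942425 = 0.15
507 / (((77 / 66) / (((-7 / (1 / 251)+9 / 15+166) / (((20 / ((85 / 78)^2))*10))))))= -20519 / 5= -4103.80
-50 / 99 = -0.51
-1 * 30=-30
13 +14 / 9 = 131 / 9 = 14.56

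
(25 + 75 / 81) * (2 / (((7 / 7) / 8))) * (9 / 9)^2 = 414.81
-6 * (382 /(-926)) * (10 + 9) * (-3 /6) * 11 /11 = -10887 /463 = -23.51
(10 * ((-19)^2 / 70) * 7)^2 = 130321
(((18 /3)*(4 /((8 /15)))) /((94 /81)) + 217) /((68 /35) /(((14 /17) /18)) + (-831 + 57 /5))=-5890535 /17897412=-0.33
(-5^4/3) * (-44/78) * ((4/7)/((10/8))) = 44000/819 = 53.72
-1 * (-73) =73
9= 9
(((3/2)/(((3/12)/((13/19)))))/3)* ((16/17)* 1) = 416/323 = 1.29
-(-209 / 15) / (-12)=-209 / 180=-1.16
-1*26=-26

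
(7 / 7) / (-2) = -1 / 2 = -0.50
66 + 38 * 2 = 142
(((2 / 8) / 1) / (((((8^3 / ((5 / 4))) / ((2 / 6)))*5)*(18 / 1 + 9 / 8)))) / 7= 1 / 3290112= 0.00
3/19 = 0.16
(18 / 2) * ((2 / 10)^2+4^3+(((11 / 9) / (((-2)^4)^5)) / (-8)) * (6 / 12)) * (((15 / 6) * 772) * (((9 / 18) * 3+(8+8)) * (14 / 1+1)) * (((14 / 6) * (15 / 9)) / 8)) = 57154066330938325 / 402653184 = 141943659.21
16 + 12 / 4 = 19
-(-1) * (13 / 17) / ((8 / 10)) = 65 / 68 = 0.96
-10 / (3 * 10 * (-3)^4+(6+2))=-5 / 1219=-0.00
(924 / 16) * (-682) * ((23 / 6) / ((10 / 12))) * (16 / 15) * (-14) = 2705521.28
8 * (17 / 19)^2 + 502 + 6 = 185700 / 361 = 514.40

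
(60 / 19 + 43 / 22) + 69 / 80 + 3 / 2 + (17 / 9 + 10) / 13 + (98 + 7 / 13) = 209176697 / 1956240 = 106.93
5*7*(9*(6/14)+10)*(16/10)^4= 397312/125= 3178.50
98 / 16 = 49 / 8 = 6.12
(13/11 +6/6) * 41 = 89.45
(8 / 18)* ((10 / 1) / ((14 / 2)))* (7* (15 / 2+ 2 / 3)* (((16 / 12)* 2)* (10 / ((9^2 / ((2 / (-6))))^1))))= -78400 / 19683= -3.98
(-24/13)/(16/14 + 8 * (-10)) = 7/299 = 0.02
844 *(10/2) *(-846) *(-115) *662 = 271793235600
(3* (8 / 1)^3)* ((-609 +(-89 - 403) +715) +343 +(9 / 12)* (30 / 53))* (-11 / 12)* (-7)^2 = 155680448 / 53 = 2937366.94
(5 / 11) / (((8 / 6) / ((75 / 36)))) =125 / 176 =0.71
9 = 9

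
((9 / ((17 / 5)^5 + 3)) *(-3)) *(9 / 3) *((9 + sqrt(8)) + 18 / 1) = -6834375 / 1429232- 253125 *sqrt(2) / 714616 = -5.28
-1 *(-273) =273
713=713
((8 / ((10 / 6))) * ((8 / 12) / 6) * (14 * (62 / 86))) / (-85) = -3472 / 54825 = -0.06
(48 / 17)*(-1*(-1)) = 48 / 17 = 2.82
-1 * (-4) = 4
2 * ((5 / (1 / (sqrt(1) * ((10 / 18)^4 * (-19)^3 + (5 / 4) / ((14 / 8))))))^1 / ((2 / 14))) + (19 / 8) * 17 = -2395906397 / 52488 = -45646.75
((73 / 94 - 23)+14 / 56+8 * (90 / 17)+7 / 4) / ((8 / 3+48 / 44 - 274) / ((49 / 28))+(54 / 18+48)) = -0.21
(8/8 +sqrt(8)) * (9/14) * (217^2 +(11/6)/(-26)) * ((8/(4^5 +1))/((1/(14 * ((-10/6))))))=-29383492 * sqrt(2)/2665- 14691746/2665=-21105.55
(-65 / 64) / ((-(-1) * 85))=-13 / 1088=-0.01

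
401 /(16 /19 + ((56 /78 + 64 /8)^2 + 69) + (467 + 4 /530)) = 3070952235 /4693366798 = 0.65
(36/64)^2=81/256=0.32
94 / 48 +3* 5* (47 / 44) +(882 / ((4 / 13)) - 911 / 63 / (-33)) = 2884.92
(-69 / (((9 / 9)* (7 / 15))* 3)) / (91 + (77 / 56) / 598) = -330096 / 609497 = -0.54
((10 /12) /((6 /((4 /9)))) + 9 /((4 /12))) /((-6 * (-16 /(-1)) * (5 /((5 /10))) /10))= -137 /486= -0.28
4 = 4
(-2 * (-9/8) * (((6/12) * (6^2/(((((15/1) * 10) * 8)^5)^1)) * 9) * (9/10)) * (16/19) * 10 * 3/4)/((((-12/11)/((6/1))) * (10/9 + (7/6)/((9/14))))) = -24057/15370240000000000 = -0.00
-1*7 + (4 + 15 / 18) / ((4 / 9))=31 / 8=3.88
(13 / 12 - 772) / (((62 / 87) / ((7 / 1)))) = -1877953 / 248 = -7572.39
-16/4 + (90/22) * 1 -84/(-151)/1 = 1075/1661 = 0.65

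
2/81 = 0.02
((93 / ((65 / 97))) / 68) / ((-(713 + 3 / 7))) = -63147 / 22073480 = -0.00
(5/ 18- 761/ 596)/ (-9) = 5359/ 48276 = 0.11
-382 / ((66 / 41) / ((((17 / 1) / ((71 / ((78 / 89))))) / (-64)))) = 1730651 / 2224288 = 0.78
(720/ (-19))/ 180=-4/ 19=-0.21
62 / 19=3.26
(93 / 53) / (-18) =-31 / 318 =-0.10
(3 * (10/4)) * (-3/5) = -9/2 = -4.50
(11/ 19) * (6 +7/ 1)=143/ 19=7.53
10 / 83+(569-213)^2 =126736.12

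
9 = 9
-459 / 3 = -153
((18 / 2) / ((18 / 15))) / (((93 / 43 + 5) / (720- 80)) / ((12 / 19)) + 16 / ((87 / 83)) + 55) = 5985600 / 56090729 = 0.11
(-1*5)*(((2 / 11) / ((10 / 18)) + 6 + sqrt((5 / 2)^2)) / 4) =-971 / 88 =-11.03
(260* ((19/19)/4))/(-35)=-13/7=-1.86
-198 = -198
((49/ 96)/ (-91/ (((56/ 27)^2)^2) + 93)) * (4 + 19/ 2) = 0.08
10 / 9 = 1.11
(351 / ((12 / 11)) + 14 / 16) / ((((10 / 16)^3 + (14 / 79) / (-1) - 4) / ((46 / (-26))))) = 300139328 / 2068105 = 145.13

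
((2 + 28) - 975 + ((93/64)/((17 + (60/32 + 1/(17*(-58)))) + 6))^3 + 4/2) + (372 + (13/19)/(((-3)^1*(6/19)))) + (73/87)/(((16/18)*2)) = -2669437842178022165705/4672976201049272832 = -571.25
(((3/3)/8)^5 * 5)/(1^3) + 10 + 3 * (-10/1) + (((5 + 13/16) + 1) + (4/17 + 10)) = -1644459/557056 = -2.95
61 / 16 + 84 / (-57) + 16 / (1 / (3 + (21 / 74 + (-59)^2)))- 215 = 624667571 / 11248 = 55535.88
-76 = -76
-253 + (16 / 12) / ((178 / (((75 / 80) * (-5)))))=-180161 / 712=-253.04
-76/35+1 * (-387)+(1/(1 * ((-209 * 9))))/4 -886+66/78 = -4362551087/3423420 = -1274.33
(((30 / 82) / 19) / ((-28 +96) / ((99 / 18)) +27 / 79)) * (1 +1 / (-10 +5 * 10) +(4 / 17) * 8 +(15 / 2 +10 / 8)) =20665689 / 1169727704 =0.02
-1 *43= -43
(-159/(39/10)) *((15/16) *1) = -3975/104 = -38.22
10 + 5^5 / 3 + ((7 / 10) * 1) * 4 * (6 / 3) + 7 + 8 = 16084 / 15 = 1072.27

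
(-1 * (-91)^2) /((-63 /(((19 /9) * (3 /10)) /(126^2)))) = 0.01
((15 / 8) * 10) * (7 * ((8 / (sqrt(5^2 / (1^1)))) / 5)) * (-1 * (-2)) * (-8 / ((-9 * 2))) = 112 / 3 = 37.33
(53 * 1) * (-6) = -318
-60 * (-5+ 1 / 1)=240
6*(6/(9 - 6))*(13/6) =26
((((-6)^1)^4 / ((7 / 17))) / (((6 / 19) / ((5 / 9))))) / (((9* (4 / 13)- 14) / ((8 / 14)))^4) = 17712389760 / 477289236487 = 0.04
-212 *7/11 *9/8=-3339/22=-151.77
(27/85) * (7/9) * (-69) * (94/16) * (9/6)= -204309/1360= -150.23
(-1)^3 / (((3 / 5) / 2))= -10 / 3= -3.33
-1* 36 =-36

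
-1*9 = -9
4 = 4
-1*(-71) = 71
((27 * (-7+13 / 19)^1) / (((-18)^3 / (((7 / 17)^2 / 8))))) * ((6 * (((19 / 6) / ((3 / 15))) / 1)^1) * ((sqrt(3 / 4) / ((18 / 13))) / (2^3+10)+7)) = 15925 * sqrt(3) / 13483584+8575 / 20808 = 0.41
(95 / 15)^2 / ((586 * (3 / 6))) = 361 / 2637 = 0.14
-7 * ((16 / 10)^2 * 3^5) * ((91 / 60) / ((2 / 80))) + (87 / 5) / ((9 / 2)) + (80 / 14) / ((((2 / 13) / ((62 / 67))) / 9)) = -9281396302 / 35175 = -263863.43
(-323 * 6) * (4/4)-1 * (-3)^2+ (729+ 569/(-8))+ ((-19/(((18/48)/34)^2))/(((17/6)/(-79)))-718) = 104469461/24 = 4352894.21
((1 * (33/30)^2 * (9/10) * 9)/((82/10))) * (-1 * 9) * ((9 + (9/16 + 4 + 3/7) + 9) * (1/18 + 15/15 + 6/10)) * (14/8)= -150415947/209920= -716.54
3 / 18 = 0.17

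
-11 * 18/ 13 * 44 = -8712/ 13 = -670.15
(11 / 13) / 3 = 11 / 39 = 0.28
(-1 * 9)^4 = 6561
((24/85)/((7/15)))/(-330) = -12/6545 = -0.00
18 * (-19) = -342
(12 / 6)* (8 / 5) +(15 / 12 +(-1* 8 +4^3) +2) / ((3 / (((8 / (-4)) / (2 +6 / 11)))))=-3449 / 280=-12.32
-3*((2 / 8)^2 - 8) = 381 / 16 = 23.81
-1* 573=-573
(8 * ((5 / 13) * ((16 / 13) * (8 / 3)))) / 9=5120 / 4563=1.12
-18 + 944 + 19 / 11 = 10205 / 11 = 927.73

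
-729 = -729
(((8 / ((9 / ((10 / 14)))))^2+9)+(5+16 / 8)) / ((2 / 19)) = 618488 / 3969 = 155.83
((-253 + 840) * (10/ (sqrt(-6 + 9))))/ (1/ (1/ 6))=2935 * sqrt(3)/ 9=564.84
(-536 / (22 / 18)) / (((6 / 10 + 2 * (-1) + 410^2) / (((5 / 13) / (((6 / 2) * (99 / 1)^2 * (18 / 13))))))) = -6700 / 271843172469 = -0.00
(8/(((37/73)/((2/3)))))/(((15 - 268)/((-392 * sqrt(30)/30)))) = 228928 * sqrt(30)/421245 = 2.98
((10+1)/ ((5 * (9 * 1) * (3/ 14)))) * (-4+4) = 0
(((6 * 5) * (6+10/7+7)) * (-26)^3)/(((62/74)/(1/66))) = -328407560/2387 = -137581.72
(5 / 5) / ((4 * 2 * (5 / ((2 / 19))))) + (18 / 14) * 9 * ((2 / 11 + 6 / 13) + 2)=1662263 / 54340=30.59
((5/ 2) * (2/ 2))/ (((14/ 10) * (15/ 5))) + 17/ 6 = 24/ 7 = 3.43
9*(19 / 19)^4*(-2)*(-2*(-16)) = -576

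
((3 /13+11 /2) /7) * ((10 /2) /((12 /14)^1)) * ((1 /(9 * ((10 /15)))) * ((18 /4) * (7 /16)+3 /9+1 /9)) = 517775 /269568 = 1.92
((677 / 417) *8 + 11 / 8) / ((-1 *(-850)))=0.02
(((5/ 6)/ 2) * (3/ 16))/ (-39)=-5/ 2496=-0.00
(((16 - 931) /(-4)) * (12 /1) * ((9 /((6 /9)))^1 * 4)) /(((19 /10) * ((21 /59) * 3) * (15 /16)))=10365120 /133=77933.23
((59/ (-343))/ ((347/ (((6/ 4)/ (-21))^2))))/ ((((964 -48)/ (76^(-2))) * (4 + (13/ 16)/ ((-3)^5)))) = -14337/ 119868593214818224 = -0.00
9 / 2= 4.50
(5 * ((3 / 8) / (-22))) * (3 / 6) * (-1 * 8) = 15 / 44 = 0.34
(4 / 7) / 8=1 / 14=0.07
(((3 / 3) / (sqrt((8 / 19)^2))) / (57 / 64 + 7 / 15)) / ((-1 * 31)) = -2280 / 40393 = -0.06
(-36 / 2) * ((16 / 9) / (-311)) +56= 17448 / 311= 56.10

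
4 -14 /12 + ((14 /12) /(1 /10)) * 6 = 437 /6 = 72.83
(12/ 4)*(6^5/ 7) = 23328/ 7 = 3332.57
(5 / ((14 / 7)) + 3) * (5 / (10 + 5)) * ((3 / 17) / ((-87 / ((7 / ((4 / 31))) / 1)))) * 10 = -11935 / 5916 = -2.02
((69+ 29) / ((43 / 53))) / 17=5194 / 731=7.11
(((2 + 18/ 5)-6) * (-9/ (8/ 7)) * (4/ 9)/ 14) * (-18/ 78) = -3/ 130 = -0.02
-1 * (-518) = 518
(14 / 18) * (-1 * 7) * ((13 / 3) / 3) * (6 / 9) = -1274 / 243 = -5.24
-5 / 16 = -0.31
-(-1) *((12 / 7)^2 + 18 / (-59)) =7614 / 2891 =2.63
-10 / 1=-10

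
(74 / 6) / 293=37 / 879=0.04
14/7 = 2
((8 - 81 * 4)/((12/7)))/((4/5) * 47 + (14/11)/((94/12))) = -1429505/292848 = -4.88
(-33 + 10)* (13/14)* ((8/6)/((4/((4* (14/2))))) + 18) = -12259/21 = -583.76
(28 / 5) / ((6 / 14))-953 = -14099 / 15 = -939.93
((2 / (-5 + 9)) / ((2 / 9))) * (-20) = -45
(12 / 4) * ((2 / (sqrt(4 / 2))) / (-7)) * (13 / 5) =-1.58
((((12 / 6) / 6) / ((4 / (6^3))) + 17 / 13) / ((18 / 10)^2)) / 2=6275 / 2106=2.98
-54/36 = -1.50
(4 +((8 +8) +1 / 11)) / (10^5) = 221 / 1100000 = 0.00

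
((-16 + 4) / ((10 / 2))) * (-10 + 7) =36 / 5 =7.20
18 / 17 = 1.06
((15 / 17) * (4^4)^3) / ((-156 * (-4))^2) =327680 / 8619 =38.02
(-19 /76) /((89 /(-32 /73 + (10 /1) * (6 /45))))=-49 /19491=-0.00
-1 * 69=-69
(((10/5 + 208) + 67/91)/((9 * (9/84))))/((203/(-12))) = -306832/23751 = -12.92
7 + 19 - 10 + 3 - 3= 16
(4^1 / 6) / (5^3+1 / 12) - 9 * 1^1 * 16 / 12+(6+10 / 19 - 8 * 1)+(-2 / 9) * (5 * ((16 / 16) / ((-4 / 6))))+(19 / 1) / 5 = -9482 / 1185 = -8.00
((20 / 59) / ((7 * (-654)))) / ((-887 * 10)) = 1 / 119790237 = 0.00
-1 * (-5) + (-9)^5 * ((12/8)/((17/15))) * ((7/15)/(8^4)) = -543709/139264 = -3.90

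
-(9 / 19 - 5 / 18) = -67 / 342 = -0.20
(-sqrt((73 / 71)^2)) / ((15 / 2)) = -146 / 1065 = -0.14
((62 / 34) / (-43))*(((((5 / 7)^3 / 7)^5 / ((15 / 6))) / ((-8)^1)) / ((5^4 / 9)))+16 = 3733001386470204464159 / 233312586654217490924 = 16.00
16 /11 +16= 192 /11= 17.45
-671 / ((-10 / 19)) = 12749 / 10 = 1274.90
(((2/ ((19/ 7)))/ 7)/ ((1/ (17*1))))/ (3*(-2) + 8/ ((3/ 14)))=51/ 893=0.06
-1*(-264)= 264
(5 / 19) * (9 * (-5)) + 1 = -10.84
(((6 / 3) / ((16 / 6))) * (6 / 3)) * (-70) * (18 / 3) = -630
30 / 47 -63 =-2931 / 47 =-62.36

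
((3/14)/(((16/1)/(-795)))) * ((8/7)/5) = -477/196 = -2.43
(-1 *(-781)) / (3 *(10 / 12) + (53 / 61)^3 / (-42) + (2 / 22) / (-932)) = 38165278086012 / 121400073527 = 314.38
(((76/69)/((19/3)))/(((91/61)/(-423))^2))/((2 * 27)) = 49318134/190463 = 258.94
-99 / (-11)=9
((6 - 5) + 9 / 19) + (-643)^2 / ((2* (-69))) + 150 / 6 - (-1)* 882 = -5473513 / 2622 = -2087.53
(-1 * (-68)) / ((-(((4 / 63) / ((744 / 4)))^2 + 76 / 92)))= -53688805884 / 652229831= -82.32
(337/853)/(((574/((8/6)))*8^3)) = 337/188014848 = 0.00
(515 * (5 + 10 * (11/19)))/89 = 105575/1691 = 62.43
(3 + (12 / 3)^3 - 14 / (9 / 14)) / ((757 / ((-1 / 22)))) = -37 / 13626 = -0.00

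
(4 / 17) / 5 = 4 / 85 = 0.05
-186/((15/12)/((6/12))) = -372/5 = -74.40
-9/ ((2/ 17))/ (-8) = 153/ 16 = 9.56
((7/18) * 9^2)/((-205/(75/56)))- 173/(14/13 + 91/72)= -74.11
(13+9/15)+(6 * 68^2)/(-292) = -29716/365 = -81.41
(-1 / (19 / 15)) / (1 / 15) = -225 / 19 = -11.84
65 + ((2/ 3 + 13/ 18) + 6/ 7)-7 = 7591/ 126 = 60.25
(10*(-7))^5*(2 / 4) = -840350000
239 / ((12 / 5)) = 1195 / 12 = 99.58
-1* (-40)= 40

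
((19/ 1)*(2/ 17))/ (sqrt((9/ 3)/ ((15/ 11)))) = 1.51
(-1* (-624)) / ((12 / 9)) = 468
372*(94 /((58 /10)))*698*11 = 1342421520 /29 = 46290397.24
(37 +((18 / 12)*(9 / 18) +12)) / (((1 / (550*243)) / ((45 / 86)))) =598417875 / 172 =3479173.69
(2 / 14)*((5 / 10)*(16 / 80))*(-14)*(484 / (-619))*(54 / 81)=968 / 9285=0.10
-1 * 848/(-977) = 848/977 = 0.87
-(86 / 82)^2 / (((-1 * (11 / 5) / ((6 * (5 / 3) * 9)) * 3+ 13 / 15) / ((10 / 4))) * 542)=-693375 / 108421138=-0.01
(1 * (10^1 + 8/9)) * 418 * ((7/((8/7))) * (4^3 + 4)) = 17061506/9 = 1895722.89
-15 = -15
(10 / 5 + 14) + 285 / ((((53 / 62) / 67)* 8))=595337 / 212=2808.19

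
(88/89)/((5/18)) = 1584/445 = 3.56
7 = 7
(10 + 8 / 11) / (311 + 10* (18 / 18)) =0.03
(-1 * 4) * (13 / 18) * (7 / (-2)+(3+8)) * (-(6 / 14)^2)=195 / 49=3.98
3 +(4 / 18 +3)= 56 / 9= 6.22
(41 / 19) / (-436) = -41 / 8284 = -0.00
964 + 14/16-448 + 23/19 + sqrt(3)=sqrt(3) + 78749/152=519.82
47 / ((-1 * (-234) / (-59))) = -2773 / 234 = -11.85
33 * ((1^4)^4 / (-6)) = -11 / 2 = -5.50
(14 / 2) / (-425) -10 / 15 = -871 / 1275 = -0.68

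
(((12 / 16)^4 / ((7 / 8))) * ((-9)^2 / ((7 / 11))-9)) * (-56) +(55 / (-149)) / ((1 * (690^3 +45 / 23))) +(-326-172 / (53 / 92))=-252261461759542328 / 83534385948111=-3019.85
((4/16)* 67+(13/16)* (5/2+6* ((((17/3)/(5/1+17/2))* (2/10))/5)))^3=67639530227967307/10077696000000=6711.80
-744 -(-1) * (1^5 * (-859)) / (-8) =-5093 / 8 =-636.62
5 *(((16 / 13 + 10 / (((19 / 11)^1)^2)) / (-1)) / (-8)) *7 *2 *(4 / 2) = 376355 / 4693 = 80.19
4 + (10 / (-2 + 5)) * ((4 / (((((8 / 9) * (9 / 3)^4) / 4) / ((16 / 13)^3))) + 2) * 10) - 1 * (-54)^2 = -167963128 / 59319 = -2831.52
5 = 5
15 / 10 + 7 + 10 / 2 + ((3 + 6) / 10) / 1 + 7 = 21.40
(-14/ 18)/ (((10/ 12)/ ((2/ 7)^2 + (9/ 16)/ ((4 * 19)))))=-1061/ 12768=-0.08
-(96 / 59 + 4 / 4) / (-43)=155 / 2537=0.06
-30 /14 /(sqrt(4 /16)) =-30 /7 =-4.29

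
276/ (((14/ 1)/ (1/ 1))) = 138/ 7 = 19.71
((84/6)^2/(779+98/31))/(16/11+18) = 0.01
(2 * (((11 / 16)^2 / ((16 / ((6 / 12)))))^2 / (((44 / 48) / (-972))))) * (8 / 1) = -970299 / 262144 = -3.70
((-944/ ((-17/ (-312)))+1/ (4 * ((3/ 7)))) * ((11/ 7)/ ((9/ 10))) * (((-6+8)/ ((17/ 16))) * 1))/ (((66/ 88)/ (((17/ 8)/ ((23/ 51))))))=-1555055480/ 4347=-357730.73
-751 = -751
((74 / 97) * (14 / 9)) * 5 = 5180 / 873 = 5.93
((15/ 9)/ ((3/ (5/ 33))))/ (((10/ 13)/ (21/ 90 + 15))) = 5941/ 3564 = 1.67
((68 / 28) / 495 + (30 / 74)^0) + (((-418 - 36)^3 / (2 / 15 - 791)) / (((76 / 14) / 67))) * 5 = 5702627022948854 / 781000605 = 7301693.48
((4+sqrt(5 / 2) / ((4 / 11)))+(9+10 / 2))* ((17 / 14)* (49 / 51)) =77* sqrt(10) / 48+21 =26.07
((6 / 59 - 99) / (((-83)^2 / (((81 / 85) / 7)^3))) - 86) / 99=-1472609925715997 / 1695213037754775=-0.87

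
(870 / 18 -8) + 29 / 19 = 2386 / 57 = 41.86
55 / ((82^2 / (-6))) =-165 / 3362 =-0.05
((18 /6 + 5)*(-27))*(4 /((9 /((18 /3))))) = -576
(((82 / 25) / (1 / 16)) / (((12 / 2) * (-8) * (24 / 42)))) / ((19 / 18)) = -861 / 475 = -1.81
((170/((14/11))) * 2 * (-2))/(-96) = 935/168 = 5.57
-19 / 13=-1.46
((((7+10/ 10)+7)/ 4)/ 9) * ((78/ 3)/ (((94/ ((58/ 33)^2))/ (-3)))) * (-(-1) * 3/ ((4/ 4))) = -3.20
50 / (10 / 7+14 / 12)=19.27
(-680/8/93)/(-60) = 17/1116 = 0.02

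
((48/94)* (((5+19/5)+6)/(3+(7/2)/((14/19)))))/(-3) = -2368/7285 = -0.33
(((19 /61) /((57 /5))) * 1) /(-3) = -5 /549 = -0.01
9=9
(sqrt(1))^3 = 1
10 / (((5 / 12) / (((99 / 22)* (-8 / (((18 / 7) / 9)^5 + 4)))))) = -1210104 / 5605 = -215.90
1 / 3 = 0.33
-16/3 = -5.33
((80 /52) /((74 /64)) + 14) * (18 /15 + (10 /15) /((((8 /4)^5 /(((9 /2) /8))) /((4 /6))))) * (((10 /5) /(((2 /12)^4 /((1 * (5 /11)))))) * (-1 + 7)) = 130894.42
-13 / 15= -0.87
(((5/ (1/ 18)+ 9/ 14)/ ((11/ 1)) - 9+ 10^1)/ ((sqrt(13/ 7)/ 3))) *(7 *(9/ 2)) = 38421 *sqrt(91)/ 572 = 640.76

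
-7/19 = -0.37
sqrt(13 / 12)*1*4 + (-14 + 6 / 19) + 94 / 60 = -6907 / 570 + 2*sqrt(39) / 3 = -7.95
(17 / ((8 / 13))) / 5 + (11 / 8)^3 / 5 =3095 / 512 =6.04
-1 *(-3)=3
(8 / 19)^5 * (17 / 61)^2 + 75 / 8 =691093088041 / 73708515032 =9.38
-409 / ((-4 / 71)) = 7259.75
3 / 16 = 0.19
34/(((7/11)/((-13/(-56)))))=2431/196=12.40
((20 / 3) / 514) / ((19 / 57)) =10 / 257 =0.04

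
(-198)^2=39204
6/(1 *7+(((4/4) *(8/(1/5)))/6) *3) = 2/9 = 0.22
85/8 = 10.62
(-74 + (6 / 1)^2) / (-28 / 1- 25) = 38 / 53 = 0.72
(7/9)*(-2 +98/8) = 7.97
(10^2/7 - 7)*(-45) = -2295/7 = -327.86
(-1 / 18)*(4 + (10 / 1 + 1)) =-5 / 6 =-0.83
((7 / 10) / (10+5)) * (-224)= -784 / 75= -10.45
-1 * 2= -2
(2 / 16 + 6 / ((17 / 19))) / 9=929 / 1224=0.76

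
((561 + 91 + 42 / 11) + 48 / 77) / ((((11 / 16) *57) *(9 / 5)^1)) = 4043680 / 434511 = 9.31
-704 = -704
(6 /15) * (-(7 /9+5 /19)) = -356 /855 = -0.42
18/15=6/5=1.20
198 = 198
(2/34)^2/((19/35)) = 35/5491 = 0.01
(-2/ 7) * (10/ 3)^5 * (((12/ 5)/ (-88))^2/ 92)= -500/ 525987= -0.00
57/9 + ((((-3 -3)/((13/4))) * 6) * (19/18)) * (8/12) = -19/13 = -1.46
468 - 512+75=31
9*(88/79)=792/79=10.03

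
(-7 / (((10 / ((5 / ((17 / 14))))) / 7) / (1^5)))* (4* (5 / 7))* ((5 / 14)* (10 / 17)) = -3500 / 289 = -12.11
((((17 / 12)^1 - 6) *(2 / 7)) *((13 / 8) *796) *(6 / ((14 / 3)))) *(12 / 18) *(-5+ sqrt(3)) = 711425 / 98 - 142285 *sqrt(3) / 98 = 4744.70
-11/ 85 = -0.13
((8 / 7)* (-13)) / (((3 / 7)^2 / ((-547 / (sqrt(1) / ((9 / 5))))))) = 398216 / 5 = 79643.20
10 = 10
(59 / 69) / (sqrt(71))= 0.10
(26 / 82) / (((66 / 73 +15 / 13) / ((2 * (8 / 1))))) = 197392 / 80073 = 2.47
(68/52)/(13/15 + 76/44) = 2805/5564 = 0.50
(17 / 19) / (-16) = -17 / 304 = -0.06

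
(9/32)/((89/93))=837/2848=0.29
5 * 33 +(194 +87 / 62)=22345 / 62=360.40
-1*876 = -876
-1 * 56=-56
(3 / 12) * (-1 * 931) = -931 / 4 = -232.75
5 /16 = 0.31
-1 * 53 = -53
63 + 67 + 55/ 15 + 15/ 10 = 811/ 6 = 135.17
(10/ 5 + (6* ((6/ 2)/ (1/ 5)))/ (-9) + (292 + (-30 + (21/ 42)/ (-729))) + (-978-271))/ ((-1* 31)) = 1450711/ 45198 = 32.10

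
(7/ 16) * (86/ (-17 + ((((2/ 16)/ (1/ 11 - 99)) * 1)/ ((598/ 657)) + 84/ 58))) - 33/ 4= -100189999759/ 9390643900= -10.67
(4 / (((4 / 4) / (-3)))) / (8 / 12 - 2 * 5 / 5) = 9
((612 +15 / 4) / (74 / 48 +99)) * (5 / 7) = 4.37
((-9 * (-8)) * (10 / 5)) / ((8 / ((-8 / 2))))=-72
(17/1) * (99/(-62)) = -1683/62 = -27.15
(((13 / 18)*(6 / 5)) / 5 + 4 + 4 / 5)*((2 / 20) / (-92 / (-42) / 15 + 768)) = 7833 / 12098300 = 0.00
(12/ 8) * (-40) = -60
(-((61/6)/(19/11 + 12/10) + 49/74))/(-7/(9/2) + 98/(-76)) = 8424714/5796161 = 1.45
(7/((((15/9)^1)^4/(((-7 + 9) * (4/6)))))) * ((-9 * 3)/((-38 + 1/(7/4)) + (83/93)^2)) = 1235803716/1386134375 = 0.89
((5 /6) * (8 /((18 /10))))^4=100000000 /531441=188.17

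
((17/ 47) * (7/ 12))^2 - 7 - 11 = -5711567/ 318096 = -17.96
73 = 73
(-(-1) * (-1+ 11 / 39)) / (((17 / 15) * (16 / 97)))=-3395 / 884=-3.84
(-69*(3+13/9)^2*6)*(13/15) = -191360/27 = -7087.41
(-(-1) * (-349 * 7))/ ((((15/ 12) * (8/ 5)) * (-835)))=2443/ 1670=1.46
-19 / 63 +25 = 1556 / 63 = 24.70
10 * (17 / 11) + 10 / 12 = 1075 / 66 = 16.29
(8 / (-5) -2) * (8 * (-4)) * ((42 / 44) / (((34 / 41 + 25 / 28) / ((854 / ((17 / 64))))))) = 126494097408 / 616165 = 205292.57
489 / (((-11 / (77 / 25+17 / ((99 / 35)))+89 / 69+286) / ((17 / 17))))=759105018 / 444099329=1.71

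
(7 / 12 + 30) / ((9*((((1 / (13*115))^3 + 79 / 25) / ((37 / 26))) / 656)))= 143097442099625 / 142542518931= 1003.89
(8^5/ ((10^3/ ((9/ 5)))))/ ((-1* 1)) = -58.98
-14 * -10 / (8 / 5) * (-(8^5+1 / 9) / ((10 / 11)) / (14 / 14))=-113541505 / 36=-3153930.69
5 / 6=0.83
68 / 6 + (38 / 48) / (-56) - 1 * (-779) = 354063 / 448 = 790.32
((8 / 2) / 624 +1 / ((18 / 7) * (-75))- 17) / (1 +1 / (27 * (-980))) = -29236193 / 1719835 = -17.00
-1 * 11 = -11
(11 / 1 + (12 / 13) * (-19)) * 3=-255 / 13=-19.62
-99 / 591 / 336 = -0.00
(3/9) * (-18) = -6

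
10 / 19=0.53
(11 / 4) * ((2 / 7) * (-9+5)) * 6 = -132 / 7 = -18.86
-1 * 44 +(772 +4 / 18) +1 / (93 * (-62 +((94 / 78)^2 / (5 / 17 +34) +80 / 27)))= 31885993408259 / 43786086741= 728.22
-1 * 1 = -1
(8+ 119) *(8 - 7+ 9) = 1270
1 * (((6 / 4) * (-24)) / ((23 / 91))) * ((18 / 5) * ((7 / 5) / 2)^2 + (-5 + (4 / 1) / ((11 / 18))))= -14907438 / 31625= -471.38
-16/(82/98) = -784/41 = -19.12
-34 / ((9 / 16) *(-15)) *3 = 544 / 45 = 12.09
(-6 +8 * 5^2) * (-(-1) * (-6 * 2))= -2328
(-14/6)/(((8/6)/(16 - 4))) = -21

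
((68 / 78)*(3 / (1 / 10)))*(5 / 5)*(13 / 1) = 340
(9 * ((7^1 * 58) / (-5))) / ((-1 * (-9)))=-406 / 5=-81.20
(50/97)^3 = 125000/912673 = 0.14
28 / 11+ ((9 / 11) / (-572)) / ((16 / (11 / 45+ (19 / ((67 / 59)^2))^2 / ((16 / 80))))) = 6208693501331 / 2535817066640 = 2.45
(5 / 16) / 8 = 5 / 128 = 0.04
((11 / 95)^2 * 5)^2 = 14641 / 3258025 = 0.00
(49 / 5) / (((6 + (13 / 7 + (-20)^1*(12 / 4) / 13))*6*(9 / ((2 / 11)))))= 4459 / 438075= 0.01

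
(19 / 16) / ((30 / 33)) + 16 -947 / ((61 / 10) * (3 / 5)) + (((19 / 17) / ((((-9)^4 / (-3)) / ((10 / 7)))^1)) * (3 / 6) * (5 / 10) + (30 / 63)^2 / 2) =-4290852831361 / 17780484960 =-241.32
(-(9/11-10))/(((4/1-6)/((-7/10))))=707/220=3.21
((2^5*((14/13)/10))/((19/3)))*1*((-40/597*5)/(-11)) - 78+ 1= -41623631/540683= -76.98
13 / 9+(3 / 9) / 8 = 107 / 72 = 1.49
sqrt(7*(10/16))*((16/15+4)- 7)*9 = -87*sqrt(70)/20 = -36.39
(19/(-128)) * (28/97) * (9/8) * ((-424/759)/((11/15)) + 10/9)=-581875/34553728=-0.02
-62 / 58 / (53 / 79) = -2449 / 1537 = -1.59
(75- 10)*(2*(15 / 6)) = 325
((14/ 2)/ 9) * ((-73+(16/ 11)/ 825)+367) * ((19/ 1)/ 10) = 177426389/ 408375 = 434.47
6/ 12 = 1/ 2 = 0.50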